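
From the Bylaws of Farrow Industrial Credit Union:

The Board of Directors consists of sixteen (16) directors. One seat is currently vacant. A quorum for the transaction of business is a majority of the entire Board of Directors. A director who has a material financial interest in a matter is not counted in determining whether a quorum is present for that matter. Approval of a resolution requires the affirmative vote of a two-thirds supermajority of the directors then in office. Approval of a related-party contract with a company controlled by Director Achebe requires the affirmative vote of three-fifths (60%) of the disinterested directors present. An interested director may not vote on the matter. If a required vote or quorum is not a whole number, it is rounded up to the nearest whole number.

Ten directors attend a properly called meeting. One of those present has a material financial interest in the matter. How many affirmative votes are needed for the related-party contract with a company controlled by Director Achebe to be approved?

The related-party contract with a company controlled by Director Achebe requires three-fifths of the disinterested directors present (10 − 1 = 9).
3/5 of 9 = 5.40, rounded up to 6.

6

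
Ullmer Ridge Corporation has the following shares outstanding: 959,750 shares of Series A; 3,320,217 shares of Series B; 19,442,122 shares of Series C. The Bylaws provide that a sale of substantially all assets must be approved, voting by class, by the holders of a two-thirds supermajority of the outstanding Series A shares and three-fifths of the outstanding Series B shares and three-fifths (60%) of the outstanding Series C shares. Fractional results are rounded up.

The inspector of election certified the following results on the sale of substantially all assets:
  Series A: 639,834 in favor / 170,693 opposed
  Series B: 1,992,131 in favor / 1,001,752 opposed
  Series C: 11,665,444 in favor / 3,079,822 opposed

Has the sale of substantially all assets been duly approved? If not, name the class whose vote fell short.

Series A: 2/3 of 959750 = 639833.33, rounded up to 639834; 639,834 required, 639,834 in favor — approved.
Series B: 3/5 of 3320217 = 1992130.20, rounded up to 1992131; 1,992,131 required, 1,992,131 in favor — approved.
Series C: 3/5 of 19442122 = 11665273.20, rounded up to 11665274; 11,665,274 required, 11,665,444 in favor — approved.

Approved — every class gave the required vote.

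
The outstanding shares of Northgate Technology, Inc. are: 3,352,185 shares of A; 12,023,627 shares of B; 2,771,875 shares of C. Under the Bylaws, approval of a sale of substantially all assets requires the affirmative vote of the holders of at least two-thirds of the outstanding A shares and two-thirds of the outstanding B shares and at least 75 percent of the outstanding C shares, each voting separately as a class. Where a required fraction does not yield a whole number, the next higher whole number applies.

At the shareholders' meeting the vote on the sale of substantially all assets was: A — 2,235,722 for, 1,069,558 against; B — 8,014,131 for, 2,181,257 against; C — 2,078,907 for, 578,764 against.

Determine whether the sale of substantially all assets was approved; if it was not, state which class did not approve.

A: 2/3 of 3352185 = 2234790; 2,234,790 required, 2,235,722 in favor — approved.
B: 2/3 of 12023627 = 8015751.33, rounded up to 8015752; 8,015,752 required, 8,014,131 in favor — not approved.
C: 3/4 of 2771875 = 2078906.25, rounded up to 2078907; 2,078,907 required, 2,078,907 in favor — approved.

Not approved — the B shares did not give the required vote.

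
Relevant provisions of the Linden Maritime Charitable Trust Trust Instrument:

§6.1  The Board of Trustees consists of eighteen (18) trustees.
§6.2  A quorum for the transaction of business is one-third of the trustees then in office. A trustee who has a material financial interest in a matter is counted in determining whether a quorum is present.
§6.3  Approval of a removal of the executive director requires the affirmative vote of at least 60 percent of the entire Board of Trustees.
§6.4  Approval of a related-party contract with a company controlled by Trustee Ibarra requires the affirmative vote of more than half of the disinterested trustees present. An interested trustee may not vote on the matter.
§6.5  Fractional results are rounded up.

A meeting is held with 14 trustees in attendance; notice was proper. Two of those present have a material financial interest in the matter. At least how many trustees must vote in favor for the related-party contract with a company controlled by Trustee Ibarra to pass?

The related-party contract with a company controlled by Trustee Ibarra requires a majority of the disinterested trustees present (14 − 2 = 12).
A majority of 12 is 7.

7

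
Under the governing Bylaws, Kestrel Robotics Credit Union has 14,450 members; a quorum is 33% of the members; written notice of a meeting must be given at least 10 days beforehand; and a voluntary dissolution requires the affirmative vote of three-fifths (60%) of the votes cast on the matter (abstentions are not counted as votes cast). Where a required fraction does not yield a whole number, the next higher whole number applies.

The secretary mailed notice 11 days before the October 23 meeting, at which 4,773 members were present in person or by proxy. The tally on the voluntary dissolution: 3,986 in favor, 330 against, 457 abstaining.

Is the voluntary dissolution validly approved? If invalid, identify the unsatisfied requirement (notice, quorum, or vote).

Notice: 11 days given; 10 required. Satisfied.
Quorum: 33% of 14,450 = 4,768.50, rounded up to 4,769; 4,773 present. Satisfied.
Vote: requires three-fifths of the votes cast (4,773 − 457 abstaining = 4,316); 3/5 of 4316 = 2589.60, rounded up to 2590, so 2,590 needed; 3,986 in favor. Satisfied.

Valid — all requirements satisfied.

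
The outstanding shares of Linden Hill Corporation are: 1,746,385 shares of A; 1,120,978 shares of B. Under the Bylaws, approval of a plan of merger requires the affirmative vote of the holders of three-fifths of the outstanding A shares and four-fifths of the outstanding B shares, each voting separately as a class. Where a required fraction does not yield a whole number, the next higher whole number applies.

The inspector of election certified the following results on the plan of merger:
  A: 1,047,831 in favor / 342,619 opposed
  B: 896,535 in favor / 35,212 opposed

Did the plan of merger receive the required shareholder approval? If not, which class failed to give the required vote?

Not approved — the B shares did not give the required vote.

A: 3/5 of 1746385 = 1047831; 1,047,831 required, 1,047,831 in favor — approved.
B: 4/5 of 1120978 = 896782.40, rounded up to 896783; 896,783 required, 896,535 in favor — not approved.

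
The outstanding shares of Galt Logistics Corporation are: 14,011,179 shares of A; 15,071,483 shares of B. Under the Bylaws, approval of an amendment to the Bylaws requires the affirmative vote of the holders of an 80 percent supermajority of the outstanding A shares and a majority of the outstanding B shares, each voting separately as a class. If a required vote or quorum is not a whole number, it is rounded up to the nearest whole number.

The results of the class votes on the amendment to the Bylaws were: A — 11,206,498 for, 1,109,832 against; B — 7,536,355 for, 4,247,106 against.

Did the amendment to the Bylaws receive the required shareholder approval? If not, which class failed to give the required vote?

Not approved — the A shares did not give the required vote.

A: 4/5 of 14011179 = 11208943.20, rounded up to 11208944; 11,208,944 required, 11,206,498 in favor — not approved.
B: a majority of 15071483 is 7535742; 7,535,742 required, 7,536,355 in favor — approved.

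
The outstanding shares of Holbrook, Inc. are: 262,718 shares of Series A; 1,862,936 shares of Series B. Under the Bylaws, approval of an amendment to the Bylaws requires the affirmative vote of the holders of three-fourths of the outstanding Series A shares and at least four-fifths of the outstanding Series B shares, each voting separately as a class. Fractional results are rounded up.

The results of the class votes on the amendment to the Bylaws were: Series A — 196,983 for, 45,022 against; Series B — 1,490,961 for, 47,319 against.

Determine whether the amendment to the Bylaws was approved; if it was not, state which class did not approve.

Not approved — the Series A shares did not give the required vote.

Series A: 3/4 of 262718 = 197038.50, rounded up to 197039; 197,039 required, 196,983 in favor — not approved.
Series B: 4/5 of 1862936 = 1490348.80, rounded up to 1490349; 1,490,349 required, 1,490,961 in favor — approved.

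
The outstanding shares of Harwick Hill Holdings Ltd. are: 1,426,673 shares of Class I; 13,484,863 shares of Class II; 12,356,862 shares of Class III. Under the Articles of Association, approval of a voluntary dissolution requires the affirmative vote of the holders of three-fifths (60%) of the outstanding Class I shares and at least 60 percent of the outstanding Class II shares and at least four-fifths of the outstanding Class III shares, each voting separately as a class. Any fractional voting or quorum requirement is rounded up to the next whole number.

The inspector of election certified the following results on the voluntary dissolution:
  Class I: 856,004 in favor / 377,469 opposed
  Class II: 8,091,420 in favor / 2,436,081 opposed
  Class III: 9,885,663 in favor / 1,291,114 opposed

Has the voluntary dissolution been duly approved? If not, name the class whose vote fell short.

Class I: 3/5 of 1426673 = 856003.80, rounded up to 856004; 856,004 required, 856,004 in favor — approved.
Class II: 3/5 of 13484863 = 8090917.80, rounded up to 8090918; 8,090,918 required, 8,091,420 in favor — approved.
Class III: 4/5 of 12356862 = 9885489.60, rounded up to 9885490; 9,885,490 required, 9,885,663 in favor — approved.

Approved — every class gave the required vote.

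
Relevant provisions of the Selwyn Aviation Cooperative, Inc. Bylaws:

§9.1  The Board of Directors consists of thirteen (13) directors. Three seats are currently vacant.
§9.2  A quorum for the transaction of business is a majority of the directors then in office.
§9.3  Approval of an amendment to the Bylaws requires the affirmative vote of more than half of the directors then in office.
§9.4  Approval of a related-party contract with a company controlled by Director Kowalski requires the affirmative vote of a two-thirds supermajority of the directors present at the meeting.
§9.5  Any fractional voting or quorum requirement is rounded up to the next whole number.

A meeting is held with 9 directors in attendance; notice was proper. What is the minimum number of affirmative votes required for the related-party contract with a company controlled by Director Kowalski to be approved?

The related-party contract with a company controlled by Director Kowalski requires two-thirds of the directors present (9).
2/3 of 9 = 6.

6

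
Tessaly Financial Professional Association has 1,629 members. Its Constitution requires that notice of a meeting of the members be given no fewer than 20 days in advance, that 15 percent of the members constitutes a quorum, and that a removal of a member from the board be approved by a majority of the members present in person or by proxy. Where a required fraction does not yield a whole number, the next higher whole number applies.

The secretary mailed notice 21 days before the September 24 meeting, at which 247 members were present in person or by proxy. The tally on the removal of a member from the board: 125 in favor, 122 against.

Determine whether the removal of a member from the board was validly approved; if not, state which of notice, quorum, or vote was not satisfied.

Notice: 21 days given; 20 required. Satisfied.
Quorum: 15% of 1,629 = 244.35, rounded up to 245; 247 present. Satisfied.
Vote: requires a majority of those present (247); a majority of 247 is 124, so 124 needed; 125 in favor. Satisfied.

Valid — all requirements satisfied.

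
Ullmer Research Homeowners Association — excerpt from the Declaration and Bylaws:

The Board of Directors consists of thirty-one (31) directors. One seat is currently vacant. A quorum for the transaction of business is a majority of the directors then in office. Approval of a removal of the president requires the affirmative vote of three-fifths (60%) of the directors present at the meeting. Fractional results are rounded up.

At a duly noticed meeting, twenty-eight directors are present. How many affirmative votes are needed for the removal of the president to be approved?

The removal of the president requires three-fifths of the directors present (28).
3/5 of 28 = 16.80, rounded up to 17.

17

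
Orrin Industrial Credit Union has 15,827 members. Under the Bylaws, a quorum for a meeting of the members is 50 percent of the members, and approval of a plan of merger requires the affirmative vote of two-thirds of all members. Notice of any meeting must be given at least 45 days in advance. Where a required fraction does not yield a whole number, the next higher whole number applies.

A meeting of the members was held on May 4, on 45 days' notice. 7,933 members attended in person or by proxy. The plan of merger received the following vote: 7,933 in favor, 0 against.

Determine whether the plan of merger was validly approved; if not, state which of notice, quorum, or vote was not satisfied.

Invalid — vote requirement not satisfied.

Notice: 45 days given; 45 required. Satisfied.
Quorum: 50% of 15,827 = 7,913.50, rounded up to 7,914; 7,933 present. Satisfied.
Vote: requires two-thirds of all members (15,827); 2/3 of 15827 = 10551.33, rounded up to 10552, so 10,552 needed; 7,933 in favor. Not satisfied.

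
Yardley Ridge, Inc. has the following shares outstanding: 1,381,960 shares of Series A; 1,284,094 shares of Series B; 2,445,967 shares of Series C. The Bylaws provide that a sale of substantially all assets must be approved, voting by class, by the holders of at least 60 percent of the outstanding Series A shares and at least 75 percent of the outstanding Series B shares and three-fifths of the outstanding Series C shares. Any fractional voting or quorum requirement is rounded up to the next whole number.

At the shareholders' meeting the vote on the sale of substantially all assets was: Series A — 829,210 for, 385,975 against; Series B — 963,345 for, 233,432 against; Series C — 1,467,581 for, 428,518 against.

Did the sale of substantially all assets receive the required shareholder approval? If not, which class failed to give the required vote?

Series A: 3/5 of 1381960 = 829176; 829,176 required, 829,210 in favor — approved.
Series B: 3/4 of 1284094 = 963070.50, rounded up to 963071; 963,071 required, 963,345 in favor — approved.
Series C: 3/5 of 2445967 = 1467580.20, rounded up to 1467581; 1,467,581 required, 1,467,581 in favor — approved.

Approved — every class gave the required vote.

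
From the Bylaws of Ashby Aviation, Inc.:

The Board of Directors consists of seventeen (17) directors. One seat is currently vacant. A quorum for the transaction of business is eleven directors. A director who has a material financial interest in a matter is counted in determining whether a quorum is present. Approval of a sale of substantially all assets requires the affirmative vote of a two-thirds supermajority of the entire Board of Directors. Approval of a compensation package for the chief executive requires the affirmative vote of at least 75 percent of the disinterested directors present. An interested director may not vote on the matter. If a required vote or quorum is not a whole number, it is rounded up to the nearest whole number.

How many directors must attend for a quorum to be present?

The quorum is fixed at 11.

11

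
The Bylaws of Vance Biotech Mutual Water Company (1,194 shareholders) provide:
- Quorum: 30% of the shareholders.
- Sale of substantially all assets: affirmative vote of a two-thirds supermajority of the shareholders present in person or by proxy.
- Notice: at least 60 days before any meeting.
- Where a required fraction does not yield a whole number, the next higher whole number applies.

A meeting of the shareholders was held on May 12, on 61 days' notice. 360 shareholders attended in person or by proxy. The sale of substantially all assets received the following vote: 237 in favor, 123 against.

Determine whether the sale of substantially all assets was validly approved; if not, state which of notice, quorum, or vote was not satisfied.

Invalid — vote requirement not satisfied.

Notice: 61 days given; 60 required. Satisfied.
Quorum: 30% of 1,194 = 358.20, rounded up to 359; 360 present. Satisfied.
Vote: requires two-thirds of those present (360); 2/3 of 360 = 240, so 240 needed; 237 in favor. Not satisfied.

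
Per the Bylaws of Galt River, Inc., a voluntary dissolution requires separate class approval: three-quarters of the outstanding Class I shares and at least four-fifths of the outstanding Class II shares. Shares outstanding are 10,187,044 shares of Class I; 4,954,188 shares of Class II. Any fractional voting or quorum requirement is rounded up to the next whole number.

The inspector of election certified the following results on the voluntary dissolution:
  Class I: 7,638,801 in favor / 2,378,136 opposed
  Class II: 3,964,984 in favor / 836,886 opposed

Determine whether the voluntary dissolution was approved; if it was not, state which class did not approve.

Class I: 3/4 of 10187044 = 7640283; 7,640,283 required, 7,638,801 in favor — not approved.
Class II: 4/5 of 4954188 = 3963350.40, rounded up to 3963351; 3,963,351 required, 3,964,984 in favor — approved.

Not approved — the Class I shares did not give the required vote.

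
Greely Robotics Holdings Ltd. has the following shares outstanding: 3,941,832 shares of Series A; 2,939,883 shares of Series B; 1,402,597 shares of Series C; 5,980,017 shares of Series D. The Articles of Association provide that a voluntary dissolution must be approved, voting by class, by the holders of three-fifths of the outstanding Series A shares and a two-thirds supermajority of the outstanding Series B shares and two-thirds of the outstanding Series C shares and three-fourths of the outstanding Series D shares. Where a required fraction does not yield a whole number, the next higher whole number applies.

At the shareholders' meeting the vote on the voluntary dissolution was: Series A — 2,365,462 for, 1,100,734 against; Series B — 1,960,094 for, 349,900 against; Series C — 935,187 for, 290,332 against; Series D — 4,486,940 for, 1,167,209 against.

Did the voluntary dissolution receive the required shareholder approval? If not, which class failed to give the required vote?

Series A: 3/5 of 3941832 = 2365099.20, rounded up to 2365100; 2,365,100 required, 2,365,462 in favor — approved.
Series B: 2/3 of 2939883 = 1959922; 1,959,922 required, 1,960,094 in favor — approved.
Series C: 2/3 of 1402597 = 935064.67, rounded up to 935065; 935,065 required, 935,187 in favor — approved.
Series D: 3/4 of 5980017 = 4485012.75, rounded up to 4485013; 4,485,013 required, 4,486,940 in favor — approved.

Approved — every class gave the required vote.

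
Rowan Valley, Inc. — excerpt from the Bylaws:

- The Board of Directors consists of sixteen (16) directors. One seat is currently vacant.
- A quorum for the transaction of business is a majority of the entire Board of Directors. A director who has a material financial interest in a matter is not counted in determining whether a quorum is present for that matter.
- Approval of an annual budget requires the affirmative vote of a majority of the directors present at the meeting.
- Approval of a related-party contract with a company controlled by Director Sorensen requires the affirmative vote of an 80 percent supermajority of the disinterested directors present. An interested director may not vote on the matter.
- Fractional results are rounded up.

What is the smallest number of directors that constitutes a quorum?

9

A majority of 16 is 9.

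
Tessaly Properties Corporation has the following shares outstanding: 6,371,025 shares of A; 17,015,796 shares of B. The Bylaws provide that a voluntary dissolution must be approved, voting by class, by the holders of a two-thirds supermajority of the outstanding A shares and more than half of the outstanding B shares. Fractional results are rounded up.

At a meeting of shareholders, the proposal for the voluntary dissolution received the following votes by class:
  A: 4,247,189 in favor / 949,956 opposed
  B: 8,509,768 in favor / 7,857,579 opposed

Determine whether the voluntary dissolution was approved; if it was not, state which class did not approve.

A: 2/3 of 6371025 = 4247350; 4,247,350 required, 4,247,189 in favor — not approved.
B: a majority of 17015796 is 8507899; 8,507,899 required, 8,509,768 in favor — approved.

Not approved — the A shares did not give the required vote.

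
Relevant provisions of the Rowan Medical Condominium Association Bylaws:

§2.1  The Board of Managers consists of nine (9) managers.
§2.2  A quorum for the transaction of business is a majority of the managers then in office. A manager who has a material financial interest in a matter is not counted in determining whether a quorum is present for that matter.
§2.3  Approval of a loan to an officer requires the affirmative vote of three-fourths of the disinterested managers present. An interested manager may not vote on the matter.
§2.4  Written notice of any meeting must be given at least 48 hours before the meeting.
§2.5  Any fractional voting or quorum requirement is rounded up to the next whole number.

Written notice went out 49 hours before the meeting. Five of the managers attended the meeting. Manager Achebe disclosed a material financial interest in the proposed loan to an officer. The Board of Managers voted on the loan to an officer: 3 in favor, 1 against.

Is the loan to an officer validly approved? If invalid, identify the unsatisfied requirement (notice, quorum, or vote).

Invalid — quorum requirement not satisfied.

Notice: 49 hours given; 48 required (49 ≥ 48). Satisfied.
Quorum: 5 present, but the 1 interested manager does not count, leaving 4. Quorum is 5. Not satisfied.
Vote: the loan to an officer requires three-fourths of the disinterested managers present (5 − 1 = 4). 3/4 of 4 = 3, so 3 affirmative votes are needed; 3 voted in favor. Satisfied. (Moot — without a quorum no business can be validly transacted.)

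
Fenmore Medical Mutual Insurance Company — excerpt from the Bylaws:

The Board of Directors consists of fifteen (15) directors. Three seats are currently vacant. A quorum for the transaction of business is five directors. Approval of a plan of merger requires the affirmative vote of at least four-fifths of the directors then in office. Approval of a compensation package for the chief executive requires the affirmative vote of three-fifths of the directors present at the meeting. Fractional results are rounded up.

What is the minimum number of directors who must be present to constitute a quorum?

5

The quorum is fixed at 5.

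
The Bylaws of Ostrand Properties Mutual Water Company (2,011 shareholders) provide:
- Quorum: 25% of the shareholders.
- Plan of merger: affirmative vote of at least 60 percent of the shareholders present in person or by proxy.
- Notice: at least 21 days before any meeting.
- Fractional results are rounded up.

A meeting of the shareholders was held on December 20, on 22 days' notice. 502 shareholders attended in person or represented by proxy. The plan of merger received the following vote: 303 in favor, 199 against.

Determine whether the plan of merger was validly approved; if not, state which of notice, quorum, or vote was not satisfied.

Notice: 22 days given; 21 required. Satisfied.
Quorum: 25% of 2,011 = 502.75, rounded up to 503; 502 present. Not satisfied.
Vote: requires three-fifths of those present (502); 3/5 of 502 = 301.20, rounded up to 302, so 302 needed; 303 in favor. Satisfied.

Invalid — quorum requirement not satisfied.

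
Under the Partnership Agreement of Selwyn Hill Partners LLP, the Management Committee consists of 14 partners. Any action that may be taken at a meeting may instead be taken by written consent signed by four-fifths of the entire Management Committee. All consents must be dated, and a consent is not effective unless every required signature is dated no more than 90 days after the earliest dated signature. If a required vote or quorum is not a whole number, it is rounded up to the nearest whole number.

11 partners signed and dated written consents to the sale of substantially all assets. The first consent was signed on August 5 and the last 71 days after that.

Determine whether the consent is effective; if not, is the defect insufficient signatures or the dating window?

Signatures required: four-fifths of 14 — 4/5 of 14 = 11.20, rounded up to 12, so 12 needed; 11 signed. Insufficient.
Dating window: the latest signature is 71 days after the earliest; the limit is 90 days. Within the window.

Not effective — insufficient signatures.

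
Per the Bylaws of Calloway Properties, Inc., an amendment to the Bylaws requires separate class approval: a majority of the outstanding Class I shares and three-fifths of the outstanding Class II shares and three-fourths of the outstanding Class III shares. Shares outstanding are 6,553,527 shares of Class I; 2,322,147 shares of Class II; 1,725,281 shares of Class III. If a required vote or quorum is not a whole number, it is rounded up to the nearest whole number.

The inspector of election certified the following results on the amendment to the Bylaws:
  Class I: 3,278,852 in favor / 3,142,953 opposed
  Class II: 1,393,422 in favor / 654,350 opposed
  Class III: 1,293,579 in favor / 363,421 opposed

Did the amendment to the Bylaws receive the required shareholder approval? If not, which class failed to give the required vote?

Not approved — the Class III shares did not give the required vote.

Class I: a majority of 6553527 is 3276764; 3,276,764 required, 3,278,852 in favor — approved.
Class II: 3/5 of 2322147 = 1393288.20, rounded up to 1393289; 1,393,289 required, 1,393,422 in favor — approved.
Class III: 3/4 of 1725281 = 1293960.75, rounded up to 1293961; 1,293,961 required, 1,293,579 in favor — not approved.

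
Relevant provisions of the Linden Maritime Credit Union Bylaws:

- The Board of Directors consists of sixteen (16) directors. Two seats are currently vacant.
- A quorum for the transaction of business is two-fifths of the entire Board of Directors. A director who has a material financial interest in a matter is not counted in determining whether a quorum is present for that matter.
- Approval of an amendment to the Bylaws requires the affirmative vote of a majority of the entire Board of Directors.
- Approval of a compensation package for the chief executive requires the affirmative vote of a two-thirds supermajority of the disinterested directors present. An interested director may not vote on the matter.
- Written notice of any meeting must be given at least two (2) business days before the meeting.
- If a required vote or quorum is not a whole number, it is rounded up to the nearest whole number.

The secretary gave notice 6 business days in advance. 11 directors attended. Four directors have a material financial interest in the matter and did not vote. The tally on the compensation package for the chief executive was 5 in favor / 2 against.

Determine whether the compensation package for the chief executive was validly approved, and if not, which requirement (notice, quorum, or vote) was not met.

Notice: 6 business days given; 2 required (6 ≥ 2). Satisfied.
Quorum: 11 present, but the 4 interested directors do not count, leaving 7. Quorum is 7. Satisfied.
Vote: the compensation package for the chief executive requires two-thirds of the disinterested directors present (11 − 4 = 7). 2/3 of 7 = 4.67, rounded up to 5, so 5 affirmative votes are needed; 5 voted in favor. Satisfied.

Valid — all requirements satisfied.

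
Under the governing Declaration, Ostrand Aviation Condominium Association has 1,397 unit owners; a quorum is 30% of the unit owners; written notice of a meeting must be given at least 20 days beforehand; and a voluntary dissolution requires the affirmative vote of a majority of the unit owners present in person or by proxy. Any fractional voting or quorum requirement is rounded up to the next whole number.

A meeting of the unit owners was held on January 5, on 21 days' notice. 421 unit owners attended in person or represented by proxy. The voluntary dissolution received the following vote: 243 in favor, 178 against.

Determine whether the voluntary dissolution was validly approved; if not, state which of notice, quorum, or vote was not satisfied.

Valid — all requirements satisfied.

Notice: 21 days given; 20 required. Satisfied.
Quorum: 30% of 1,397 = 419.10, rounded up to 420; 421 present. Satisfied.
Vote: requires a majority of those present (421); a majority of 421 is 211, so 211 needed; 243 in favor. Satisfied.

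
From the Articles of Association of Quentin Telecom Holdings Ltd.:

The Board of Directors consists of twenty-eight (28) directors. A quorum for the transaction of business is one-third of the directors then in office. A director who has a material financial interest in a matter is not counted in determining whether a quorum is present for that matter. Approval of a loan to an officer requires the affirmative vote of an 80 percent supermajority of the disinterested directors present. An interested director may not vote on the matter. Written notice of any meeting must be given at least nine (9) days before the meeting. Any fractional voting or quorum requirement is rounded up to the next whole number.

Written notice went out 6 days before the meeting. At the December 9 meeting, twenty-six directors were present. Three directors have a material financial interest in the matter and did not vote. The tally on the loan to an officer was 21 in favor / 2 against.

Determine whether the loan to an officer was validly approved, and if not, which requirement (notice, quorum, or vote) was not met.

Notice: 6 days given; 9 required (6 < 9). Not satisfied.
Quorum: 26 present, but the 3 interested directors do not count, leaving 23. Quorum is 10. Satisfied.
Vote: the loan to an officer requires four-fifths of the disinterested directors present (26 − 3 = 23). 4/5 of 23 = 18.40, rounded up to 19, so 19 affirmative votes are needed; 21 voted in favor. Satisfied.

Invalid — notice requirement not satisfied.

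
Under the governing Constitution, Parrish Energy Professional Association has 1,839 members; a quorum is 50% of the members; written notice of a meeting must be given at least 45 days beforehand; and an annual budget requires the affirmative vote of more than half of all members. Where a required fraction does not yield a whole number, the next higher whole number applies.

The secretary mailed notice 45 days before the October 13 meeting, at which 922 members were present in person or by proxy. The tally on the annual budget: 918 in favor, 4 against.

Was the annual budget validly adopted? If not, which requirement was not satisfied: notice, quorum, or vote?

Notice: 45 days given; 45 required. Satisfied.
Quorum: 50% of 1,839 = 919.50, rounded up to 920; 922 present. Satisfied.
Vote: requires a majority of all members (1,839); a majority of 1839 is 920, so 920 needed; 918 in favor. Not satisfied.

Invalid — vote requirement not satisfied.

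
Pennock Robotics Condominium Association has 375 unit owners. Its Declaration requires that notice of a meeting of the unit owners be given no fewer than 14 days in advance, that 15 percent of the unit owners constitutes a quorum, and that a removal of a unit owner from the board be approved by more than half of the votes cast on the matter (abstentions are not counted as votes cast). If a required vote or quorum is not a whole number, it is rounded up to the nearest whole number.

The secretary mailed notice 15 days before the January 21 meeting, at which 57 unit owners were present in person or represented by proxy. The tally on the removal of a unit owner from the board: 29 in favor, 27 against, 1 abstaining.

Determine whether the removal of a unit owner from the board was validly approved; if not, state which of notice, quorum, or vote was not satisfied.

Valid — all requirements satisfied.

Notice: 15 days given; 14 required. Satisfied.
Quorum: 15% of 375 = 56.25, rounded up to 57; 57 present. Satisfied.
Vote: requires a majority of the votes cast (57 − 1 abstaining = 56); a majority of 56 is 29, so 29 needed; 29 in favor. Satisfied.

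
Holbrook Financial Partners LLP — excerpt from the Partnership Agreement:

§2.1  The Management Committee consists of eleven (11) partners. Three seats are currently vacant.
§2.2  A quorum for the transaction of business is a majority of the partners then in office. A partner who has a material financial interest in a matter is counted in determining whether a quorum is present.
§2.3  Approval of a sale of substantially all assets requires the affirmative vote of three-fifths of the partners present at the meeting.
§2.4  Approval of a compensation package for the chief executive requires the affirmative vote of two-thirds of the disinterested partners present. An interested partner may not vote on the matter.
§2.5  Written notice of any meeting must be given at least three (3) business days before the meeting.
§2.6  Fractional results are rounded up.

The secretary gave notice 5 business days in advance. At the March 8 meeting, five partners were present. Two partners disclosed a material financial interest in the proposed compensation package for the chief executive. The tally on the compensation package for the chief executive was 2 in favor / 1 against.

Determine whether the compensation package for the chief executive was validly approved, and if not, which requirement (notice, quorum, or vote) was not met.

Valid — all requirements satisfied.

Notice: 5 business days given; 3 required (5 ≥ 3). Satisfied.
Quorum: 5 present (interested partners count toward quorum); quorum is 5. Satisfied.
Vote: the compensation package for the chief executive requires two-thirds of the disinterested partners present (5 − 2 = 3). 2/3 of 3 = 2, so 2 affirmative votes are needed; 2 voted in favor. Satisfied.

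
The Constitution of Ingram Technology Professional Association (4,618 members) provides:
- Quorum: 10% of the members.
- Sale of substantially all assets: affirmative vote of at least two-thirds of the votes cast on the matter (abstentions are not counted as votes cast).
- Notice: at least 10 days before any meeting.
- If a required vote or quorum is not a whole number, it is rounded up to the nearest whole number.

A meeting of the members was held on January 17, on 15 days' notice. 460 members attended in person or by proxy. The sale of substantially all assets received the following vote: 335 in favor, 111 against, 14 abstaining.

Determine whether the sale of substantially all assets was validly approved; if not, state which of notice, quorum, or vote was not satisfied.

Invalid — quorum requirement not satisfied.

Notice: 15 days given; 10 required. Satisfied.
Quorum: 10% of 4,618 = 461.80, rounded up to 462; 460 present. Not satisfied.
Vote: requires two-thirds of the votes cast (460 − 14 abstaining = 446); 2/3 of 446 = 297.33, rounded up to 298, so 298 needed; 335 in favor. Satisfied.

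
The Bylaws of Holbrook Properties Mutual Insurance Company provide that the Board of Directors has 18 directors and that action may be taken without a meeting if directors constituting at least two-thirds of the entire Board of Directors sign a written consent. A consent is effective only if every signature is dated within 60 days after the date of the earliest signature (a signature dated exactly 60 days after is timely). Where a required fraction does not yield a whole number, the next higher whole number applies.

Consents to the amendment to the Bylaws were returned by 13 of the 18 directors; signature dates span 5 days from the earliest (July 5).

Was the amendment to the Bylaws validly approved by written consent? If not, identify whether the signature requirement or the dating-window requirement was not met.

Effective — both the signature and dating-window requirements are satisfied.

Signatures required: at least two-thirds of 18 — 2/3 of 18 = 12, so 12 needed; 13 signed. Sufficient.
Dating window: the latest signature is 5 days after the earliest; the limit is 60 days. Within the window.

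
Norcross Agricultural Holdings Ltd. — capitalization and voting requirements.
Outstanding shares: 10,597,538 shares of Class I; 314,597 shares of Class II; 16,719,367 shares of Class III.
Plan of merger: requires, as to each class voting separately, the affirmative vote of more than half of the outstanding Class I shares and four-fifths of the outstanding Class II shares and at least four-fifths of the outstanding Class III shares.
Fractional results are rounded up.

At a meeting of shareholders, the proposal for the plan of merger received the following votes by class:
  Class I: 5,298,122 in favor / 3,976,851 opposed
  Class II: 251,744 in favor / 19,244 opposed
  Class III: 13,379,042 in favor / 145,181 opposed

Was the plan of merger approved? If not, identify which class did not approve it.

Not approved — the Class I shares did not give the required vote.

Class I: a majority of 10597538 is 5298770; 5,298,770 required, 5,298,122 in favor — not approved.
Class II: 4/5 of 314597 = 251677.60, rounded up to 251678; 251,678 required, 251,744 in favor — approved.
Class III: 4/5 of 16719367 = 13375493.60, rounded up to 13375494; 13,375,494 required, 13,379,042 in favor — approved.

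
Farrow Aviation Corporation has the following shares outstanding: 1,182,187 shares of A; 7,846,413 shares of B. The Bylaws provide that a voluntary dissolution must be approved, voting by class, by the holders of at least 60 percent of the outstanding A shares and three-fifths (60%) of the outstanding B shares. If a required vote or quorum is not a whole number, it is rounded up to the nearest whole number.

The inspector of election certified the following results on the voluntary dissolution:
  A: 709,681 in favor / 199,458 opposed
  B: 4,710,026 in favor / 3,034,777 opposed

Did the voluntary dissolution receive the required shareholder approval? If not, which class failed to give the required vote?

A: 3/5 of 1182187 = 709312.20, rounded up to 709313; 709,313 required, 709,681 in favor — approved.
B: 3/5 of 7846413 = 4707847.80, rounded up to 4707848; 4,707,848 required, 4,710,026 in favor — approved.

Approved — every class gave the required vote.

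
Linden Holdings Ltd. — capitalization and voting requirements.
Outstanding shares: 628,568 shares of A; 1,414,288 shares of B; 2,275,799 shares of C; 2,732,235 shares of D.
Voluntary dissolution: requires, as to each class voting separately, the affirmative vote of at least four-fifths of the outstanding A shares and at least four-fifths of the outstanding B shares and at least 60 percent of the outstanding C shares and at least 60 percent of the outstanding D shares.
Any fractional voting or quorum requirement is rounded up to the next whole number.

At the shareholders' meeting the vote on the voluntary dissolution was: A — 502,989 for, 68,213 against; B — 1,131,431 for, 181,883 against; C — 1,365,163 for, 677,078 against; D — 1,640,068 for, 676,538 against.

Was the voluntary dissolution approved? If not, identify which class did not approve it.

Not approved — the C shares did not give the required vote.

A: 4/5 of 628568 = 502854.40, rounded up to 502855; 502,855 required, 502,989 in favor — approved.
B: 4/5 of 1414288 = 1131430.40, rounded up to 1131431; 1,131,431 required, 1,131,431 in favor — approved.
C: 3/5 of 2275799 = 1365479.40, rounded up to 1365480; 1,365,480 required, 1,365,163 in favor — not approved.
D: 3/5 of 2732235 = 1639341; 1,639,341 required, 1,640,068 in favor — approved.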